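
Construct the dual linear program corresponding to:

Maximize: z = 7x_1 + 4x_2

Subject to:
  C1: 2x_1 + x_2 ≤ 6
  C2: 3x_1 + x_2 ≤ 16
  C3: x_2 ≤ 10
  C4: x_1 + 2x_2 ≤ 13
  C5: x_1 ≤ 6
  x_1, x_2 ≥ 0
Minimize: z = 6y1 + 16y2 + 10y3 + 13y4 + 6y5

Subject to:
  C1: -2y1 - 3y2 - y4 - y5 ≤ -7
  C2: -y1 - y2 - y3 - 2y4 ≤ -4
  y1, y2, y3, y4, y5 ≥ 0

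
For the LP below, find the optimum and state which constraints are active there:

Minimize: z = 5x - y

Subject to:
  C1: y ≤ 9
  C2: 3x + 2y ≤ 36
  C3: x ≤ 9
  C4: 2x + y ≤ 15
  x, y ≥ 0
Optimal: x = 0, y = 9
Binding: C1, x ≥ 0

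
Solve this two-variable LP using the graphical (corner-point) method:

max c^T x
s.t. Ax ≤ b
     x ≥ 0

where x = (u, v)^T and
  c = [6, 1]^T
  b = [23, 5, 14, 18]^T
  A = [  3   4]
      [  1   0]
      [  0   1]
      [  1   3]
u = 5, v = 2, z = 32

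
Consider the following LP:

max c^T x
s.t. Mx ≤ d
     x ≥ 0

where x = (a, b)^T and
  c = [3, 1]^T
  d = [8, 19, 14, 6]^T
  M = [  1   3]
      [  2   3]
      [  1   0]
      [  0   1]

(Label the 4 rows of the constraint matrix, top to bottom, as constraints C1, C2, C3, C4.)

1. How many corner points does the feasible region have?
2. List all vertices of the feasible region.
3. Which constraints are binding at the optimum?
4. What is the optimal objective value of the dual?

1. 3
2. (0, 0), (8, 0), (0, 2.667)
3. C1, b ≥ 0
4. 24 (by strong duality, equal to the primal optimum)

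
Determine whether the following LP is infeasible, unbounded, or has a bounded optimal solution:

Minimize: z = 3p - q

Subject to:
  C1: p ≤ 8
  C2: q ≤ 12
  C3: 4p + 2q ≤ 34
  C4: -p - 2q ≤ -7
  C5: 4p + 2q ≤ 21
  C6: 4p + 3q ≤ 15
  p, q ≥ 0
The point (0, 5) satisfies every constraint, so the LP is feasible; the constraints give p ≤ 8 and q ≤ 12, which with p, q ≥ 0 keep the feasible region inside a bounded box. A feasible, bounded LP attains a finite optimum at a vertex.

Evaluating z = 3p - q at each vertex:
  (0, 3.5): z = -3.5
  (1.8, 2.6): z = 2.8
  (0, 5): z = -5

Feasible with finite optimum z* = -5 at (0, 5).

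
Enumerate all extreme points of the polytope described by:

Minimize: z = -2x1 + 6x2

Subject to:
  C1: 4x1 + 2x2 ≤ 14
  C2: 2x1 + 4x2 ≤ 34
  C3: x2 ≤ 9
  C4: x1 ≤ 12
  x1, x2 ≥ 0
Each vertex is the intersection of two constraint boundaries that also satisfies all remaining constraints:
  x1 = 0 and x2 = 0 → (0, 0)
  4x1 + 2x2 = 14 and x2 = 0 → (3.5, 0)
  4x1 + 2x2 = 14 and x1 = 0 → (0, 7)

Vertices: (0, 0), (3.5, 0), (0, 7)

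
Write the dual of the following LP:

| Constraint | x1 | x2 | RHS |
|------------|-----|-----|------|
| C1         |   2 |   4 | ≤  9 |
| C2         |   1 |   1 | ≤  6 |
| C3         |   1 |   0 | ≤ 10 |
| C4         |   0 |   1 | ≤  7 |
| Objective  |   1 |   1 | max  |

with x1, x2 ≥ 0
Minimize: z = 9y1 + 6y2 + 10y3 + 7y4

Subject to:
  C1: -2y1 - y2 - y3 ≤ -1
  C2: -4y1 - y2 - y4 ≤ -1
  y1, y2, y3, y4 ≥ 0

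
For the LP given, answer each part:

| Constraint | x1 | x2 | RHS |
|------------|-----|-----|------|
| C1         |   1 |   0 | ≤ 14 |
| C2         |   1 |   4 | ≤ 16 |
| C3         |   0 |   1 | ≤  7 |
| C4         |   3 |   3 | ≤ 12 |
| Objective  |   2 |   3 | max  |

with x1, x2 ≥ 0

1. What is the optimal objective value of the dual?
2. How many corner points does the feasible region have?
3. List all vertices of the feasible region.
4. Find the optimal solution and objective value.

1. 12 (by strong duality, equal to the primal optimum)
2. 3
3. (0, 0), (4, 0), (0, 4)
4. x1 = 0, x2 = 4, z = 12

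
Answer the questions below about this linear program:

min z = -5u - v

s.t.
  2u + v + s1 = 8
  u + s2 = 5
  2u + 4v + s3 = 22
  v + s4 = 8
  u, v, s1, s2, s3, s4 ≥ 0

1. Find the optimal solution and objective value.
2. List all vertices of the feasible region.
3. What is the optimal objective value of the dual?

1. u = 4, v = 0, z = -20
2. (0, 0), (4, 0), (1.667, 4.667), (0, 5.5)
3. -20 (by strong duality, equal to the primal optimum)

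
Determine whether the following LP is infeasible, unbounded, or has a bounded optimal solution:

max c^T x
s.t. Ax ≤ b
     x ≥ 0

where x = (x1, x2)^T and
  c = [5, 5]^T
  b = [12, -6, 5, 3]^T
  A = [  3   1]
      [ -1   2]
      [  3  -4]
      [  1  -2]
One constraint requires x1 - 2x2 ≤ 3, while the constraint -x1 + 2x2 ≤ -6 is equivalent to x1 - 2x2 ≥ 6. Together they would need 6 ≤ x1 - 2x2 ≤ 3, which is impossible since 6 > 3. No point satisfies all constraints.

Infeasible — the constraint set is empty.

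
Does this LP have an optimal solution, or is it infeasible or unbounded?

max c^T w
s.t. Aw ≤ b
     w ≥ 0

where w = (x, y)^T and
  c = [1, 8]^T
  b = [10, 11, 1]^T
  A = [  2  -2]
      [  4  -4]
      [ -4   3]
Feasible point: (0, 0) satisfies every constraint, so the LP is feasible.
Direction d = (1, 1): for each constraint row a, a·d ≤ 0 —
  (2)(1) + (-2)(1) = 0 ≤ 0
  (4)(1) + (-4)(1) = 0 ≤ 0
  (-4)(1) + (3)(1) = -1 ≤ 0
and d ≥ 0, so (0, 0) + t·d stays feasible for every t ≥ 0. Along this ray z = x + 8y changes by 9 per unit t, so z → +∞.

Unbounded — the objective can increase without bound over the feasible region.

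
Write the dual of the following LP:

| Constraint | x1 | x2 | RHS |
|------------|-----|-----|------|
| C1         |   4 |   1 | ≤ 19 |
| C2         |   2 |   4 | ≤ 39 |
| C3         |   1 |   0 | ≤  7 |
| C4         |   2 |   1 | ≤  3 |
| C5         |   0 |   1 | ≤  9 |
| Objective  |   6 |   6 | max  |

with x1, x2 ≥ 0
Minimize: z = 19y1 + 39y2 + 7y3 + 3y4 + 9y5

Subject to:
  C1: -4y1 - 2y2 - y3 - 2y4 ≤ -6
  C2: -y1 - 4y2 - y4 - y5 ≤ -6
  y1, y2, y3, y4, y5 ≥ 0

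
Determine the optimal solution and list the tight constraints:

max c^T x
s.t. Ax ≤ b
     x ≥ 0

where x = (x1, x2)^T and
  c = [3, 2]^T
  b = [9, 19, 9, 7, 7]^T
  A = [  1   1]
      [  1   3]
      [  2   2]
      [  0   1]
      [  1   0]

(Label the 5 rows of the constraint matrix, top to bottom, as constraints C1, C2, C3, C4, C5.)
Optimal: x1 = 4.5, x2 = 0
Slack at optimum:
  C1: slack = 4.5
  C2: slack = 14.5
  C3: slack = 0 (binding)
  C4: slack = 7
  C5: slack = 2.5
  x1 ≥ 0: x1 = 4.5
  x2 ≥ 0: x2 = 0 (binding)
Binding constraints: C3, x2 ≥ 0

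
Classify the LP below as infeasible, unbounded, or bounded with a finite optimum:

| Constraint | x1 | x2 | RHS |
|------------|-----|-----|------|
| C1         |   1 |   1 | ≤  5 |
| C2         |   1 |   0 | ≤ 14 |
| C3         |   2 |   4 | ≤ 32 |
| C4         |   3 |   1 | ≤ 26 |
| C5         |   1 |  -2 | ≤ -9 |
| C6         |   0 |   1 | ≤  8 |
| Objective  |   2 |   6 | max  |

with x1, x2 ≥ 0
The point (0, 5) satisfies every constraint, so the LP is feasible; the constraints give x1 ≤ 14 and x2 ≤ 8, which with x1, x2 ≥ 0 keep the feasible region inside a bounded box. A feasible, bounded LP attains a finite optimum at a vertex.

Evaluating z = 2x1 + 6x2 at each vertex:
  (0, 4.5): z = 27
  (0.3333, 4.667): z = 28.67
  (0, 5): z = 30

Feasible with finite optimum z* = 30 at (0, 5).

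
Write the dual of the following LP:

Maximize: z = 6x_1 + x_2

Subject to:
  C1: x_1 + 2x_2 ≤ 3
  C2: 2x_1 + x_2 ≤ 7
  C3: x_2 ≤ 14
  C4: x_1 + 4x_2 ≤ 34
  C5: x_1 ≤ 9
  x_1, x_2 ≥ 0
Minimize: z = 3y1 + 7y2 + 14y3 + 34y4 + 9y5

Subject to:
  C1: -y1 - 2y2 - y4 - y5 ≤ -6
  C2: -2y1 - y2 - y3 - 4y4 ≤ -1
  y1, y2, y3, y4, y5 ≥ 0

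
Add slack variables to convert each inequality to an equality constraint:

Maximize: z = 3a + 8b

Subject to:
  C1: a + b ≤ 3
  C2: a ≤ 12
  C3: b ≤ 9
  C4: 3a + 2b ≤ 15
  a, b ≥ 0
max z = 3a + 8b

s.t.
  a + b + s1 = 3
  a + s2 = 12
  b + s3 = 9
  3a + 2b + s4 = 15
  a, b, s1, s2, s3, s4 ≥ 0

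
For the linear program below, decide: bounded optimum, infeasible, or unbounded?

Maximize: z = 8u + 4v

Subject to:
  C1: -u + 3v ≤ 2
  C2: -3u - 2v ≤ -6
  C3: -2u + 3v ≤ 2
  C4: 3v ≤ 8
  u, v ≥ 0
Feasible point: (2, 0) satisfies every constraint, so the LP is feasible.
Direction d = (1, 0): for each constraint row a, a·d ≤ 0 —
  (-1)(1) + (3)(0) = -1 ≤ 0
  (-3)(1) + (-2)(0) = -3 ≤ 0
  (-2)(1) + (3)(0) = -2 ≤ 0
  (0)(1) + (3)(0) = 0 ≤ 0
and d ≥ 0, so (2, 0) + t·d stays feasible for every t ≥ 0. Along this ray z = 8u + 4v changes by 8 per unit t, so z → +∞.

Unbounded — the objective can increase without bound over the feasible region.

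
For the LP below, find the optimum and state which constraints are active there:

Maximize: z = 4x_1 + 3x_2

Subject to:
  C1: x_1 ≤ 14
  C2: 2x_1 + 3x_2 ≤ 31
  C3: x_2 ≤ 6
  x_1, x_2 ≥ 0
Optimal: x_1 = 14, x_2 = 1
Slack at optimum:
  C1: slack = 0 (binding)
  C2: slack = 0 (binding)
  C3: slack = 5
  x_1 ≥ 0: x_1 = 14
  x_2 ≥ 0: x_2 = 1
Binding constraints: C1, C2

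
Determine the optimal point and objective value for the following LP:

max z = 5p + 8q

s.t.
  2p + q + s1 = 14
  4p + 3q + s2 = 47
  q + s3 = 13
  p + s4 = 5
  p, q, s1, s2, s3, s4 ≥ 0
Each vertex is the intersection of two constraint boundaries that also satisfies all remaining constraints:
  p = 0 and q = 0 → (0, 0)
  p = 5 and q = 0 → (5, 0)
  2p + q = 14 and p = 5 → (5, 4)
  2p + q = 14 and q = 13 → (0.5, 13)
  q = 13 and p = 0 → (0, 13)

Evaluating z = 5p + 8q at each vertex:
  (0, 0): z = 0
  (5, 0): z = 25
  (5, 4): z = 57
  (0.5, 13): z = 106.5
  (0, 13): z = 104

The maximum is at (0.5, 13) with z = 106.5.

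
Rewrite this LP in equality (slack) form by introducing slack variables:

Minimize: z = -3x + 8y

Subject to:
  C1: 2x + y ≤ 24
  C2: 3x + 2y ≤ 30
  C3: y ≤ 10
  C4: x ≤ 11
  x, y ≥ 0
min z = -3x + 8y

s.t.
  2x + y + s1 = 24
  3x + 2y + s2 = 30
  y + s3 = 10
  x + s4 = 11
  x, y, s1, s2, s3, s4 ≥ 0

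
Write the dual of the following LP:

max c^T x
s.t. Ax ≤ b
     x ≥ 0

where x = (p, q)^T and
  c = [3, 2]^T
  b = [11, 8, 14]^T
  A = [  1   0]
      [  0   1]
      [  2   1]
Minimize: z = 11y1 + 8y2 + 14y3

Subject to:
  C1: -y1 - 2y3 ≤ -3
  C2: -y2 - y3 ≤ -2
  y1, y2, y3 ≥ 0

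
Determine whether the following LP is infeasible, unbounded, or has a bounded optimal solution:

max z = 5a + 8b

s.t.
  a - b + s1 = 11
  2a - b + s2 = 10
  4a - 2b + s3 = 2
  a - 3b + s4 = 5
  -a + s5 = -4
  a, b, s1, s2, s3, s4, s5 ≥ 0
Feasible point: (4, 7) satisfies every constraint, so the LP is feasible.
Direction d = (0, 1): for each constraint row a, a·d ≤ 0 —
  (1)(0) + (-1)(1) = -1 ≤ 0
  (2)(0) + (-1)(1) = -1 ≤ 0
  (4)(0) + (-2)(1) = -2 ≤ 0
  (1)(0) + (-3)(1) = -3 ≤ 0
  (-1)(0) + (0)(1) = 0 ≤ 0
and d ≥ 0, so (4, 7) + t·d stays feasible for every t ≥ 0. Along this ray z = 5a + 8b changes by 8 per unit t, so z → +∞.

Unbounded: there is a feasible ray along which z → +∞.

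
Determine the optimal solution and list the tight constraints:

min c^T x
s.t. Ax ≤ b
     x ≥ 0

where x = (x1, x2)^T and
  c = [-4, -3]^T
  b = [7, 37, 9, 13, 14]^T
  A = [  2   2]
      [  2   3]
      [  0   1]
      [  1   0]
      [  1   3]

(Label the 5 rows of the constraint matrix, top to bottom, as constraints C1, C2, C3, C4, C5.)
Optimal: x1 = 3.5, x2 = 0
Binding: C1, x2 ≥ 0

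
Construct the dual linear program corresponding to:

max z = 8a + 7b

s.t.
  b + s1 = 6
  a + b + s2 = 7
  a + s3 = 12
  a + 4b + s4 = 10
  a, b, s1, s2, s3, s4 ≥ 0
Minimize: z = 6y1 + 7y2 + 12y3 + 10y4

Subject to:
  C1: -y2 - y3 - y4 ≤ -8
  C2: -y1 - y2 - 4y4 ≤ -7
  y1, y2, y3, y4 ≥ 0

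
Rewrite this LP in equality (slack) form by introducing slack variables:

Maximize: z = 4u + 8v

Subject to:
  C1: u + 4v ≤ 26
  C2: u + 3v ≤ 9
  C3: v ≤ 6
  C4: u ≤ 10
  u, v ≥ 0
max z = 4u + 8v

s.t.
  u + 4v + s1 = 26
  u + 3v + s2 = 9
  v + s3 = 6
  u + s4 = 10
  u, v, s1, s2, s3, s4 ≥ 0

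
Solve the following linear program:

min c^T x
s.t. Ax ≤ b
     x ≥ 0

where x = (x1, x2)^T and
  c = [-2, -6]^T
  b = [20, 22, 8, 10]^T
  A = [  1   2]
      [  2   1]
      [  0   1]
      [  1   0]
x1 = 4, x2 = 8, z = -56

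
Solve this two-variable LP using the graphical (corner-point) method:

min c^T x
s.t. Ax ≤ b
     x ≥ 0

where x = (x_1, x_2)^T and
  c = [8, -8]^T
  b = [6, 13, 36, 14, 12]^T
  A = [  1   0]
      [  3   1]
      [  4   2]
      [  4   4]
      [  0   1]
Each vertex is the intersection of two constraint boundaries that also satisfies all remaining constraints:
  x_1 = 0 and x_2 = 0 → (0, 0)
  4x_1 + 4x_2 = 14 and x_2 = 0 → (3.5, 0)
  4x_1 + 4x_2 = 14 and x_1 = 0 → (0, 3.5)

Evaluating z = 8x_1 - 8x_2 at each vertex:
  (0, 0): z = 0
  (3.5, 0): z = 28
  (0, 3.5): z = -28

The minimum is at (0, 3.5) with z = -28.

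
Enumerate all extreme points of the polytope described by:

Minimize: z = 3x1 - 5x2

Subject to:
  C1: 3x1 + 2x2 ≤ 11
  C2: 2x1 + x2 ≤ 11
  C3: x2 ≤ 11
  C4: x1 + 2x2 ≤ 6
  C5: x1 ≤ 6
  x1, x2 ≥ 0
Each vertex is the intersection of two constraint boundaries that also satisfies all remaining constraints:
  x1 = 0 and x2 = 0 → (0, 0)
  3x1 + 2x2 = 11 and x2 = 0 → (3.667, 0)
  3x1 + 2x2 = 11 and x1 + 2x2 = 6 → (2.5, 1.75)
  x1 + 2x2 = 6 and x1 = 0 → (0, 3)

Vertices: (0, 0), (3.667, 0), (2.5, 1.75), (0, 3)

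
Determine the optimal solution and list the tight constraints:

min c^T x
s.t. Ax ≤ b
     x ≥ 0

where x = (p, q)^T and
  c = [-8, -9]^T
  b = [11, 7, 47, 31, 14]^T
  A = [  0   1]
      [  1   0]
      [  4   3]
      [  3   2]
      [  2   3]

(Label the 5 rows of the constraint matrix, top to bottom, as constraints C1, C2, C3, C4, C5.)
Optimal: p = 7, q = 0
Slack at optimum:
  C1: slack = 11
  C2: slack = 0 (binding)
  C3: slack = 19
  C4: slack = 10
  C5: slack = 0 (binding)
  p ≥ 0: p = 7
  q ≥ 0: q = 0 (binding)
Binding constraints: C2, C5, q ≥ 0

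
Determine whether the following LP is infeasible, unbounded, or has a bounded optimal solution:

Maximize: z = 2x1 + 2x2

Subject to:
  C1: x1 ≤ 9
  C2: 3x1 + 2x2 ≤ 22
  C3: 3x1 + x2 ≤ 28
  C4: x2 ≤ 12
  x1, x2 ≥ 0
The point (0, 11) satisfies every constraint, so the LP is feasible; the constraints give x1 ≤ 9 and x2 ≤ 12, which with x1, x2 ≥ 0 keep the feasible region inside a bounded box. A feasible, bounded LP attains a finite optimum at a vertex.

The LP has an optimal solution: (0, 11) with z = 22.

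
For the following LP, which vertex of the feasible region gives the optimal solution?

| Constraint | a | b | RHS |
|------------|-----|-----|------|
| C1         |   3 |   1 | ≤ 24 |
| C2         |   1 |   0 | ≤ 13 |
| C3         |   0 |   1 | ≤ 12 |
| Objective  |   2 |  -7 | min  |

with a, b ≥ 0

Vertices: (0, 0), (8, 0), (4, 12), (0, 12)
Evaluating z = 2a - 7b at each vertex:
  (0, 0): z = 0
  (8, 0): z = 16
  (4, 12): z = -76
  (0, 12): z = -84

The smallest value is z = -84, attained at (0, 12).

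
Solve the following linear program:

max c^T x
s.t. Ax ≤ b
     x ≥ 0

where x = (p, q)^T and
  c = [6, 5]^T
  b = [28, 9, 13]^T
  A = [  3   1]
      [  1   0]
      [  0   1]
Each vertex is the intersection of two constraint boundaries that also satisfies all remaining constraints:
  p = 0 and q = 0 → (0, 0)
  p = 9 and q = 0 → (9, 0)
  3p + q = 28 and p = 9 → (9, 1)
  3p + q = 28 and q = 13 → (5, 13)
  q = 13 and p = 0 → (0, 13)

Evaluating z = 6p + 5q at each vertex:
  (0, 0): z = 0
  (9, 0): z = 54
  (9, 1): z = 59
  (5, 13): z = 95
  (0, 13): z = 65

The maximum is at (5, 13) with z = 95.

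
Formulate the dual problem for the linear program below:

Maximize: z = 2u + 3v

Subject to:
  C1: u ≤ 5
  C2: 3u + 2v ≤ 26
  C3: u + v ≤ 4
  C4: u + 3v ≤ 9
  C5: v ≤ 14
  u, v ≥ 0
Minimize: z = 5y1 + 26y2 + 4y3 + 9y4 + 14y5

Subject to:
  C1: -y1 - 3y2 - y3 - y4 ≤ -2
  C2: -2y2 - y3 - 3y4 - y5 ≤ -3
  y1, y2, y3, y4, y5 ≥ 0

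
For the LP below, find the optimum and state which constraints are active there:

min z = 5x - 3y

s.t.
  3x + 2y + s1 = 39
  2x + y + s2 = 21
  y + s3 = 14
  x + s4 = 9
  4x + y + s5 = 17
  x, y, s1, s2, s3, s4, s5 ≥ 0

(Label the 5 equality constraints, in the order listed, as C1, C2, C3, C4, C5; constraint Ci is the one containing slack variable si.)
Optimal: x = 0, y = 14
Slack at optimum:
  C1: slack = 11
  C2: slack = 7
  C3: slack = 0 (binding)
  C4: slack = 9
  C5: slack = 3
  x ≥ 0: x = 0 (binding)
  y ≥ 0: y = 14
Binding constraints: C3, x ≥ 0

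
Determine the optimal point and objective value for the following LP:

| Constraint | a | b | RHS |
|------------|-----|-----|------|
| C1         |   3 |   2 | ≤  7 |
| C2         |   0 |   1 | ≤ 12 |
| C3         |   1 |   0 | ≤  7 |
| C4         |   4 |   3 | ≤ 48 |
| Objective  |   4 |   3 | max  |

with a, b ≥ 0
Each vertex is the intersection of two constraint boundaries that also satisfies all remaining constraints:
  a = 0 and b = 0 → (0, 0)
  3a + 2b = 7 and b = 0 → (2.333, 0)
  3a + 2b = 7 and a = 0 → (0, 3.5)

Evaluating z = 4a + 3b at each vertex:
  (0, 0): z = 0
  (2.333, 0): z = 9.333
  (0, 3.5): z = 10.5

The maximum is at (0, 3.5) with z = 10.5.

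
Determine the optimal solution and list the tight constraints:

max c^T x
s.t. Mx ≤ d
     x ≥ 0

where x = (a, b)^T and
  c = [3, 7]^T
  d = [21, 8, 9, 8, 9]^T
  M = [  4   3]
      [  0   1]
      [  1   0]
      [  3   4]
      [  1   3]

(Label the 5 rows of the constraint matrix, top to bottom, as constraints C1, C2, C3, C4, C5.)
Optimal: a = 0, b = 2
Binding: C4, a ≥ 0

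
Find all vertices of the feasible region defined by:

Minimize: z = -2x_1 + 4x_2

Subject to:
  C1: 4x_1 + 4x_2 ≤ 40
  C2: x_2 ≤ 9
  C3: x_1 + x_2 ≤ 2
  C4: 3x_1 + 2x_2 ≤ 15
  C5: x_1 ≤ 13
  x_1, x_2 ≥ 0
Each vertex is the intersection of two constraint boundaries that also satisfies all remaining constraints:
  x_1 = 0 and x_2 = 0 → (0, 0)
  x_1 + x_2 = 2 and x_2 = 0 → (2, 0)
  x_1 + x_2 = 2 and x_1 = 0 → (0, 2)

Vertices: (0, 0), (2, 0), (0, 2)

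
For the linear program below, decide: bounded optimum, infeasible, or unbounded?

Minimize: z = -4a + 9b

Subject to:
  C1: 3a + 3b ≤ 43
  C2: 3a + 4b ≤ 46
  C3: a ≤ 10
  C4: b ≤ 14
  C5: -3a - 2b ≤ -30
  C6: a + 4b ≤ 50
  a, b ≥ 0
The point (10, 0) satisfies every constraint, so the LP is feasible; the constraints give a ≤ 10 and b ≤ 14, which with a, b ≥ 0 keep the feasible region inside a bounded box. A feasible, bounded LP attains a finite optimum at a vertex.

Evaluating z = -4a + 9b at each vertex:
  (10, 0): z = -40
  (10, 4): z = -4
  (4.667, 8): z = 53.33

The LP has an optimal solution: (10, 0) with z = -40.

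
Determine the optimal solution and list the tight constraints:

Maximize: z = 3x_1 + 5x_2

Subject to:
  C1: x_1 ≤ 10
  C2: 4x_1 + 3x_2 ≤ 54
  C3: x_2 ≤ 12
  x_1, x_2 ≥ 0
Optimal: x_1 = 4.5, x_2 = 12
Slack at optimum:
  C1: slack = 5.5
  C2: slack = 0 (binding)
  C3: slack = 0 (binding)
  x_1 ≥ 0: x_1 = 4.5
  x_2 ≥ 0: x_2 = 12
Binding constraints: C2, C3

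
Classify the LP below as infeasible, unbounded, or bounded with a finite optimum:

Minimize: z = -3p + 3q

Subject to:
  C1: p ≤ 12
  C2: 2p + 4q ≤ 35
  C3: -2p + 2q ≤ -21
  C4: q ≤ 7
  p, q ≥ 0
The point (12, 0) satisfies every constraint, so the LP is feasible; the constraints give p ≤ 12 and q ≤ 7, which with p, q ≥ 0 keep the feasible region inside a bounded box. A feasible, bounded LP attains a finite optimum at a vertex.

Evaluating z = -3p + 3q at each vertex:
  (10.5, 0): z = -31.5
  (12, 0): z = -36
  (12, 1.5): z = -31.5

Feasible with finite optimum z* = -36 at (12, 0).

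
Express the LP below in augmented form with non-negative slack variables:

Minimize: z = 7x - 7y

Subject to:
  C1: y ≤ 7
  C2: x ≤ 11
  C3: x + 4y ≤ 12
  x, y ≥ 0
min z = 7x - 7y

s.t.
  y + s1 = 7
  x + s2 = 11
  x + 4y + s3 = 12
  x, y, s1, s2, s3 ≥ 0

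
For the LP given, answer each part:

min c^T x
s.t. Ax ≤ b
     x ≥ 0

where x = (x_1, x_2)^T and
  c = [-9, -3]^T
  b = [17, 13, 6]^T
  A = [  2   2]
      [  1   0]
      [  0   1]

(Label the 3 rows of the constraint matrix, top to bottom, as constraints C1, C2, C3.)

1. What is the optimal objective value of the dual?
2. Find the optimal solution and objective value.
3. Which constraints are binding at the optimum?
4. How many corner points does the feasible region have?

1. -76.5 (by strong duality, equal to the primal optimum)
2. x_1 = 8.5, x_2 = 0, z = -76.5
3. C1, x_2 ≥ 0
4. 4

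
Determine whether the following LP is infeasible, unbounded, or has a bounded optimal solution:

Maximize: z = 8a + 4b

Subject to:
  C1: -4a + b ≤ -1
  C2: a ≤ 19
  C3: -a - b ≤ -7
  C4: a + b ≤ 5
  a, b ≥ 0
C4 requires a + b ≤ 5, while C3 (-a - b ≤ -7) is equivalent to a + b ≥ 7. Together they would need 7 ≤ a + b ≤ 5, which is impossible since 7 > 5. No point satisfies all constraints.

The feasible region is empty; the LP is infeasible.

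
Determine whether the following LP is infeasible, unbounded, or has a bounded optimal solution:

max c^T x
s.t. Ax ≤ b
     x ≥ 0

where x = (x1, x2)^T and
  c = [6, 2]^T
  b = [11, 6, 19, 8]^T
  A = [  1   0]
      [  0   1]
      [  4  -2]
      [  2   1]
The point (4, 0) satisfies every constraint, so the LP is feasible; the constraints give x1 ≤ 11 and x2 ≤ 6, which with x1, x2 ≥ 0 keep the feasible region inside a bounded box. A feasible, bounded LP attains a finite optimum at a vertex.

The LP has an optimal solution: (4, 0) with z = 24.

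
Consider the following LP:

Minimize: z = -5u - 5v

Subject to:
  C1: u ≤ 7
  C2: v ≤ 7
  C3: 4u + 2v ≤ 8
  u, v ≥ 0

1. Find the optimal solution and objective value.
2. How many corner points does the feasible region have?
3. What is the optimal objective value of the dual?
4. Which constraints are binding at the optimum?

1. u = 0, v = 4, z = -20
2. 3
3. -20 (by strong duality, equal to the primal optimum)
4. C3, u ≥ 0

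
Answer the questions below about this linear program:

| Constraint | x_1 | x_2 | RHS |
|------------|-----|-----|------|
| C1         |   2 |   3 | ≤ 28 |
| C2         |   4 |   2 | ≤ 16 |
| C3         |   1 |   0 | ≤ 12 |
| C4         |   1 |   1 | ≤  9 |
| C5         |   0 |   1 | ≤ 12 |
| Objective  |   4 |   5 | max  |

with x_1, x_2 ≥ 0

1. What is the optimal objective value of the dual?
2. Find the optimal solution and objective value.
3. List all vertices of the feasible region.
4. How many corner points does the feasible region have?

1. 40 (by strong duality, equal to the primal optimum)
2. x_1 = 0, x_2 = 8, z = 40
3. (0, 0), (4, 0), (0, 8)
4. 3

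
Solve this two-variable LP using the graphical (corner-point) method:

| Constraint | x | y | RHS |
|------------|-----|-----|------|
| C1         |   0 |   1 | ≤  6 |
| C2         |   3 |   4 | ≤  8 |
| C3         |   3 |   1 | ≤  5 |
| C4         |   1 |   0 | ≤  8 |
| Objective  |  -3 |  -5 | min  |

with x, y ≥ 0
x = 0, y = 2, z = -10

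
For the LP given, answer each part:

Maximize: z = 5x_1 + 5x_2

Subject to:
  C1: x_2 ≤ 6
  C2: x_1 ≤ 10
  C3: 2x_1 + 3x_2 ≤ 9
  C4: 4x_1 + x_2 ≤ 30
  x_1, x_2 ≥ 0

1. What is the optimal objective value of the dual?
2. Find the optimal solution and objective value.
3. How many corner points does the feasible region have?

1. 22.5 (by strong duality, equal to the primal optimum)
2. x_1 = 4.5, x_2 = 0, z = 22.5
3. 3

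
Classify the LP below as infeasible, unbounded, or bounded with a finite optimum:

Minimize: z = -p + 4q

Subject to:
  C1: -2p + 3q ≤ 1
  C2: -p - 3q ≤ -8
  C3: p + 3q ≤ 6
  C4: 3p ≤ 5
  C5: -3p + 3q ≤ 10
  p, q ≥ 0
C3 requires p + 3q ≤ 6, while C2 (-p - 3q ≤ -8) is equivalent to p + 3q ≥ 8. Together they would need 8 ≤ p + 3q ≤ 6, which is impossible since 8 > 6. No point satisfies all constraints.

The feasible region is empty; the LP is infeasible.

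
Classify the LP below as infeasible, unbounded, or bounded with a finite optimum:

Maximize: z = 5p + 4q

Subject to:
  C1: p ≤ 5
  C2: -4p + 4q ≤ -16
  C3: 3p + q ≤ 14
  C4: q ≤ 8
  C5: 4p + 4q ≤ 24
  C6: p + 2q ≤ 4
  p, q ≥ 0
The point (4, 0) satisfies every constraint, so the LP is feasible; the constraints give p ≤ 5 and q ≤ 8, which with p, q ≥ 0 keep the feasible region inside a bounded box. A feasible, bounded LP attains a finite optimum at a vertex.

The LP has an optimal solution: (4, 0) with z = 20.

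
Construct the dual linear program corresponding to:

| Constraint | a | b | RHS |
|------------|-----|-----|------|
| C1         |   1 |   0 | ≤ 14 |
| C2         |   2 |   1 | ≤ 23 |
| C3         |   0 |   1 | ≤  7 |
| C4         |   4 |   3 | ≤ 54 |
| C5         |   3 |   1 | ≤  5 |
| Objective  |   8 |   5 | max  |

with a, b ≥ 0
Minimize: z = 14y1 + 23y2 + 7y3 + 54y4 + 5y5

Subject to:
  C1: -y1 - 2y2 - 4y4 - 3y5 ≤ -8
  C2: -y2 - y3 - 3y4 - y5 ≤ -5
  y1, y2, y3, y4, y5 ≥ 0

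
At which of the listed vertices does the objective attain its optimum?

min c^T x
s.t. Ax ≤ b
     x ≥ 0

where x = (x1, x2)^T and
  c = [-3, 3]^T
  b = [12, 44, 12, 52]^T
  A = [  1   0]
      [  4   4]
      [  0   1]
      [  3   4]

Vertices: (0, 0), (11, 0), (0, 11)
Evaluating z = -3x1 + 3x2 at each vertex:
  (0, 0): z = 0
  (11, 0): z = -33
  (0, 11): z = 33

The smallest value is z = -33, attained at (11, 0).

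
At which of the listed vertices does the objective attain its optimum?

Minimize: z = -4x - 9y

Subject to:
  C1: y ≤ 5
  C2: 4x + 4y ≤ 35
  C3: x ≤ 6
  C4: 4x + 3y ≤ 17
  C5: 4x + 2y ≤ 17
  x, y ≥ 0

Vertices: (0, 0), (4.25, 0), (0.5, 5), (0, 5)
Evaluating z = -4x - 9y at each vertex:
  (0, 0): z = 0
  (4.25, 0): z = -17
  (0.5, 5): z = -47
  (0, 5): z = -45

The smallest value is z = -47, attained at (0.5, 5).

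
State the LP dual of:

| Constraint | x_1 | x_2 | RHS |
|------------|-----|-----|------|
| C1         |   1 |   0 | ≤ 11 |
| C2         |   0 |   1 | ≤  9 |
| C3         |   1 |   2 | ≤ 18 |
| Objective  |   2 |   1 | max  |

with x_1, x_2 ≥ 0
Minimize: z = 11y1 + 9y2 + 18y3

Subject to:
  C1: -y1 - y3 ≤ -2
  C2: -y2 - 2y3 ≤ -1
  y1, y2, y3 ≥ 0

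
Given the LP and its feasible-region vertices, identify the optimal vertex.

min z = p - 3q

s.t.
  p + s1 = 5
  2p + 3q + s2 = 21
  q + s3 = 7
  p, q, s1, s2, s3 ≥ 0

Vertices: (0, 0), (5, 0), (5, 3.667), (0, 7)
Evaluating z = p - 3q at each vertex:
  (0, 0): z = 0
  (5, 0): z = 5
  (5, 3.667): z = -6
  (0, 7): z = -21

The smallest value is z = -21, attained at (0, 7).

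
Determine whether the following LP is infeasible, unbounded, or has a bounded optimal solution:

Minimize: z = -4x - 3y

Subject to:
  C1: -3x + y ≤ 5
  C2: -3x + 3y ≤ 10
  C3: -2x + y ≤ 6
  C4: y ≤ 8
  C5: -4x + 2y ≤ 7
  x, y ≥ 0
Feasible point: (0, 0) satisfies every constraint, so the LP is feasible.
Direction d = (1, 0): for each constraint row a, a·d ≤ 0 —
  (-3)(1) + (1)(0) = -3 ≤ 0
  (-3)(1) + (3)(0) = -3 ≤ 0
  (-2)(1) + (1)(0) = -2 ≤ 0
  (0)(1) + (1)(0) = 0 ≤ 0
  (-4)(1) + (2)(0) = -4 ≤ 0
and d ≥ 0, so (0, 0) + t·d stays feasible for every t ≥ 0. Along this ray z = -4x - 3y changes by -4 per unit t, so z → −∞.

Unbounded: there is a feasible ray along which z → −∞.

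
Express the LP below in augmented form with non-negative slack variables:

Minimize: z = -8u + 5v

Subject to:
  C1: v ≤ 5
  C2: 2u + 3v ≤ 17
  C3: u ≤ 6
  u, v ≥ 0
min z = -8u + 5v

s.t.
  v + s1 = 5
  2u + 3v + s2 = 17
  u + s3 = 6
  u, v, s1, s2, s3 ≥ 0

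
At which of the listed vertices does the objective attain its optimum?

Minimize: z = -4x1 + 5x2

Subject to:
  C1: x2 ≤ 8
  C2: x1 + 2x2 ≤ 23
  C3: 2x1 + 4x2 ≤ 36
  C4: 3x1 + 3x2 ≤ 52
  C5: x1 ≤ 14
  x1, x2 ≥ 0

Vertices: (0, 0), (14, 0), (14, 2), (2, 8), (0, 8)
Evaluating z = -4x1 + 5x2 at each vertex:
  (0, 0): z = 0
  (14, 0): z = -56
  (14, 2): z = -46
  (2, 8): z = 32
  (0, 8): z = 40

The smallest value is z = -56, attained at (14, 0).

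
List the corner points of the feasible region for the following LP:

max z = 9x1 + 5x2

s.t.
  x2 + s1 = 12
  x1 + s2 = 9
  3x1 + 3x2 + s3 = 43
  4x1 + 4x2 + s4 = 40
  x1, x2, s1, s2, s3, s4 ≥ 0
Each vertex is the intersection of two constraint boundaries that also satisfies all remaining constraints:
  x1 = 0 and x2 = 0 → (0, 0)
  x1 = 9 and x2 = 0 → (9, 0)
  x1 = 9 and 4x1 + 4x2 = 40 → (9, 1)
  4x1 + 4x2 = 40 and x1 = 0 → (0, 10)

Vertices: (0, 0), (9, 0), (9, 1), (0, 10)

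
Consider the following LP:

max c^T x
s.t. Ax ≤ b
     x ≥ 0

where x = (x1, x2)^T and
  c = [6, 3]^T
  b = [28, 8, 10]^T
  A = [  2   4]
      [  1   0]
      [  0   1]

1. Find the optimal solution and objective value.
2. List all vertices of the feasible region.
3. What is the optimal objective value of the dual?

1. x1 = 8, x2 = 3, z = 57
2. (0, 0), (8, 0), (8, 3), (0, 7)
3. 57 (by strong duality, equal to the primal optimum)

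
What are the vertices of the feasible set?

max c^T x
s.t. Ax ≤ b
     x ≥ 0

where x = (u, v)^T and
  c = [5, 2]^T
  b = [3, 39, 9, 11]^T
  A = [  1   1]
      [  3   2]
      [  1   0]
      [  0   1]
Each vertex is the intersection of two constraint boundaries that also satisfies all remaining constraints:
  u = 0 and v = 0 → (0, 0)
  u + v = 3 and v = 0 → (3, 0)
  u + v = 3 and u = 0 → (0, 3)

Vertices: (0, 0), (3, 0), (0, 3)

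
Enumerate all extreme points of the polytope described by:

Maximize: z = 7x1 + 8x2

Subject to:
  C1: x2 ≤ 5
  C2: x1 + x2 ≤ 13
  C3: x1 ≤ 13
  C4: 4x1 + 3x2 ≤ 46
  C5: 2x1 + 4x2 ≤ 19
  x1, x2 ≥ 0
Each vertex is the intersection of two constraint boundaries that also satisfies all remaining constraints:
  x1 = 0 and x2 = 0 → (0, 0)
  2x1 + 4x2 = 19 and x2 = 0 → (9.5, 0)
  2x1 + 4x2 = 19 and x1 = 0 → (0, 4.75)

Vertices: (0, 0), (9.5, 0), (0, 4.75)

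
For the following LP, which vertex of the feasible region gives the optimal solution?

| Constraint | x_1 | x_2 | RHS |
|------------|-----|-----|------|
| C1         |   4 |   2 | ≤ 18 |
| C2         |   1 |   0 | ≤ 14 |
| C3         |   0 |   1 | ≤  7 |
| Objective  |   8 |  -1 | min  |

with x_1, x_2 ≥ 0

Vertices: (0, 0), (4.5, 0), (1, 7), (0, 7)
Evaluating z = 8x_1 - x_2 at each vertex:
  (0, 0): z = 0
  (4.5, 0): z = 36
  (1, 7): z = 1
  (0, 7): z = -7

The smallest value is z = -7, attained at (0, 7).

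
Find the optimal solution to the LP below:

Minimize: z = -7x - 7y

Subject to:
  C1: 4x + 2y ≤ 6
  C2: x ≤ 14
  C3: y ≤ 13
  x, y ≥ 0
Each vertex is the intersection of two constraint boundaries that also satisfies all remaining constraints:
  x = 0 and y = 0 → (0, 0)
  4x + 2y = 6 and y = 0 → (1.5, 0)
  4x + 2y = 6 and x = 0 → (0, 3)

Evaluating z = -7x - 7y at each vertex:
  (0, 0): z = 0
  (1.5, 0): z = -10.5
  (0, 3): z = -21

The minimum is at (0, 3) with z = -21.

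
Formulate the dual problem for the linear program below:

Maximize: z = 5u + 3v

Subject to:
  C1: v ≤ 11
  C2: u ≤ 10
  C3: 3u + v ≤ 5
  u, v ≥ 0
Minimize: z = 11y1 + 10y2 + 5y3

Subject to:
  C1: -y2 - 3y3 ≤ -5
  C2: -y1 - y3 ≤ -3
  y1, y2, y3 ≥ 0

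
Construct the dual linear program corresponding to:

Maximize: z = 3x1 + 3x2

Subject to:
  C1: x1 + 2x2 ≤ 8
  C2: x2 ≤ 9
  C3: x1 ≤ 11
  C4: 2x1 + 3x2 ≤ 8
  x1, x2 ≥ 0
Minimize: z = 8y1 + 9y2 + 11y3 + 8y4

Subject to:
  C1: -y1 - y3 - 2y4 ≤ -3
  C2: -2y1 - y2 - 3y4 ≤ -3
  y1, y2, y3, y4 ≥ 0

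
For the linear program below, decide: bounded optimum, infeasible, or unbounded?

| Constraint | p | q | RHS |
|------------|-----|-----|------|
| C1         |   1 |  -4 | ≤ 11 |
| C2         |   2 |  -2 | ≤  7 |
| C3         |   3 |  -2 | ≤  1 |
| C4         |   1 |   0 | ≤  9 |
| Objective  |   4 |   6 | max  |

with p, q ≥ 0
Feasible point: (0, 0) satisfies every constraint, so the LP is feasible.
Direction d = (0, 1): for each constraint row a, a·d ≤ 0 —
  (1)(0) + (-4)(1) = -4 ≤ 0
  (2)(0) + (-2)(1) = -2 ≤ 0
  (3)(0) + (-2)(1) = -2 ≤ 0
  (1)(0) + (0)(1) = 0 ≤ 0
and d ≥ 0, so (0, 0) + t·d stays feasible for every t ≥ 0. Along this ray z = 4p + 6q changes by 6 per unit t, so z → +∞.

Unbounded: there is a feasible ray along which z → +∞.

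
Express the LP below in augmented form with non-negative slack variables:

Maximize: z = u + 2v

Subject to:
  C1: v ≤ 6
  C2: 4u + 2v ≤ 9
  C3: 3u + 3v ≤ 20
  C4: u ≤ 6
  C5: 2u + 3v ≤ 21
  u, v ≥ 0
max z = u + 2v

s.t.
  v + s1 = 6
  4u + 2v + s2 = 9
  3u + 3v + s3 = 20
  u + s4 = 6
  2u + 3v + s5 = 21
  u, v, s1, s2, s3, s4, s5 ≥ 0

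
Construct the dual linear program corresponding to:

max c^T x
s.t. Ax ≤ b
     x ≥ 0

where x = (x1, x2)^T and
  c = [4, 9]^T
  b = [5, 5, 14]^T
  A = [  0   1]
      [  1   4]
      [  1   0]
Minimize: z = 5y1 + 5y2 + 14y3

Subject to:
  C1: -y2 - y3 ≤ -4
  C2: -y1 - 4y2 ≤ -9
  y1, y2, y3 ≥ 0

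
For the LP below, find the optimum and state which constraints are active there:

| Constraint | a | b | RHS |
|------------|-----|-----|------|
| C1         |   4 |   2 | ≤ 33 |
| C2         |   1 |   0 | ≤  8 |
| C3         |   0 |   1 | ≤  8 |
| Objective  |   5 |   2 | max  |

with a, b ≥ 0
Optimal: a = 8, b = 0.5
Slack at optimum:
  C1: slack = 0 (binding)
  C2: slack = 0 (binding)
  C3: slack = 7.5
  a ≥ 0: a = 8
  b ≥ 0: b = 0.5
Binding constraints: C1, C2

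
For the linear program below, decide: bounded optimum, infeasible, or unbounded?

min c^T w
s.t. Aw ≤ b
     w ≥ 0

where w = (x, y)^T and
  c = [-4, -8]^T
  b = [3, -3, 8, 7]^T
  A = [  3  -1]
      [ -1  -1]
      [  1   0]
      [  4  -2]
Feasible point: (0, 3) satisfies every constraint, so the LP is feasible.
Direction d = (0, 1): for each constraint row a, a·d ≤ 0 —
  (3)(0) + (-1)(1) = -1 ≤ 0
  (-1)(0) + (-1)(1) = -1 ≤ 0
  (1)(0) + (0)(1) = 0 ≤ 0
  (4)(0) + (-2)(1) = -2 ≤ 0
and d ≥ 0, so (0, 3) + t·d stays feasible for every t ≥ 0. Along this ray z = -4x - 8y changes by -8 per unit t, so z → −∞.

The LP is unbounded; z can be made arbitrarily small.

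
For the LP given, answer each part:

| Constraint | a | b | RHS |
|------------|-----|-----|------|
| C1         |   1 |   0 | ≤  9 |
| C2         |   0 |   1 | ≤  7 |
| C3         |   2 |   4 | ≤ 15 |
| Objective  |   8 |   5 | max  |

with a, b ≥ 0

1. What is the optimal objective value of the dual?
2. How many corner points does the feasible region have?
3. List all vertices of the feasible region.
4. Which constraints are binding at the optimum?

1. 60 (by strong duality, equal to the primal optimum)
2. 3
3. (0, 0), (7.5, 0), (0, 3.75)
4. C3, b ≥ 0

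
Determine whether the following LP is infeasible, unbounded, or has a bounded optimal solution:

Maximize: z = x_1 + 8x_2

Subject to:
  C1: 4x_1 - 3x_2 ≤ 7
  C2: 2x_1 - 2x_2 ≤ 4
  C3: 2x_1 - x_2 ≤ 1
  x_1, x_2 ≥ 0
Feasible point: (0, 0) satisfies every constraint, so the LP is feasible.
Direction d = (0, 1): for each constraint row a, a·d ≤ 0 —
  (4)(0) + (-3)(1) = -3 ≤ 0
  (2)(0) + (-2)(1) = -2 ≤ 0
  (2)(0) + (-1)(1) = -1 ≤ 0
and d ≥ 0, so (0, 0) + t·d stays feasible for every t ≥ 0. Along this ray z = x_1 + 8x_2 changes by 8 per unit t, so z → +∞.

Unbounded — the objective can increase without bound over the feasible region.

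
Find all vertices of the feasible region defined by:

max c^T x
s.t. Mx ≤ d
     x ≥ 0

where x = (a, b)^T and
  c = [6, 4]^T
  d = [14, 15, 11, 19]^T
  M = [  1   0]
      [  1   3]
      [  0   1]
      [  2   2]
Each vertex is the intersection of two constraint boundaries that also satisfies all remaining constraints:
  a = 0 and b = 0 → (0, 0)
  2a + 2b = 19 and b = 0 → (9.5, 0)
  a + 3b = 15 and 2a + 2b = 19 → (6.75, 2.75)
  a + 3b = 15 and a = 0 → (0, 5)

Vertices: (0, 0), (9.5, 0), (6.75, 2.75), (0, 5)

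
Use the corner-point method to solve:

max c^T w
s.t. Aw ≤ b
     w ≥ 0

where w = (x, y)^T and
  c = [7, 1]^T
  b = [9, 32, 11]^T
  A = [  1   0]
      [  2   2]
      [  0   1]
x = 9, y = 7, z = 70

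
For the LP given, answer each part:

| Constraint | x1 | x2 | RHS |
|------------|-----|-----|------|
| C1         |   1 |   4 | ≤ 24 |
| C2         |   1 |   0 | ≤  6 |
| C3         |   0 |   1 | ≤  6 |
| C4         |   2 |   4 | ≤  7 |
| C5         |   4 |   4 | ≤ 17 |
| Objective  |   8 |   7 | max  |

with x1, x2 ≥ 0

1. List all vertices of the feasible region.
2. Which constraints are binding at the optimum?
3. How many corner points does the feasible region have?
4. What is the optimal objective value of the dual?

1. (0, 0), (3.5, 0), (0, 1.75)
2. C4, x2 ≥ 0
3. 3
4. 28 (by strong duality, equal to the primal optimum)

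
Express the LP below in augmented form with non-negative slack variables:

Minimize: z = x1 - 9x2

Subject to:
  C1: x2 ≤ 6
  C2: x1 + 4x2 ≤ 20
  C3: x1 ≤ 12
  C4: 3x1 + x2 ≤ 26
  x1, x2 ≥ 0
min z = x1 - 9x2

s.t.
  x2 + s1 = 6
  x1 + 4x2 + s2 = 20
  x1 + s3 = 12
  3x1 + x2 + s4 = 26
  x1, x2, s1, s2, s3, s4 ≥ 0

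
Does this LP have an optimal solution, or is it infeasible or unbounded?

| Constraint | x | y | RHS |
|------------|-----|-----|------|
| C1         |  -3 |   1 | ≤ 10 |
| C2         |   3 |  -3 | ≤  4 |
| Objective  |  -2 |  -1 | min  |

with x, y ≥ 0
Feasible point: (0, 0) satisfies every constraint, so the LP is feasible.
Direction d = (1, 1): for each constraint row a, a·d ≤ 0 —
  (-3)(1) + (1)(1) = -2 ≤ 0
  (3)(1) + (-3)(1) = 0 ≤ 0
and d ≥ 0, so (0, 0) + t·d stays feasible for every t ≥ 0. Along this ray z = -2x - y changes by -3 per unit t, so z → −∞.

The LP is unbounded; z can be made arbitrarily small.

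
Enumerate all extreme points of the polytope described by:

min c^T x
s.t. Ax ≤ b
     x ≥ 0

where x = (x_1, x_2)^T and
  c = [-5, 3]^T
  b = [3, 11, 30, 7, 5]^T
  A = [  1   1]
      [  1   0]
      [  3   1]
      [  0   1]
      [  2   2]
Each vertex is the intersection of two constraint boundaries that also satisfies all remaining constraints:
  x_1 = 0 and x_2 = 0 → (0, 0)
  2x_1 + 2x_2 = 5 and x_2 = 0 → (2.5, 0)
  2x_1 + 2x_2 = 5 and x_1 = 0 → (0, 2.5)

Vertices: (0, 0), (2.5, 0), (0, 2.5)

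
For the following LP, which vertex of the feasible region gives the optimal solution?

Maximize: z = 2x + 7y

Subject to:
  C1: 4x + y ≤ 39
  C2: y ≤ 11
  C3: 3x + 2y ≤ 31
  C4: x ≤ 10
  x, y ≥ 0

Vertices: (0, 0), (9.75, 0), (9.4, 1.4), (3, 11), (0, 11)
Evaluating z = 2x + 7y at each vertex:
  (0, 0): z = 0
  (9.75, 0): z = 19.5
  (9.4, 1.4): z = 28.6
  (3, 11): z = 83
  (0, 11): z = 77

The largest value is z = 83, attained at (3, 11).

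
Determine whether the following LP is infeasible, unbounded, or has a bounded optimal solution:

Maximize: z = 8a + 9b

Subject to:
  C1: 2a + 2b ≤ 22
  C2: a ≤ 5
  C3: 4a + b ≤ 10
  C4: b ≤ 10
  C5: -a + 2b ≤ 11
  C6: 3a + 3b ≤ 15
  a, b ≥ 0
The point (0, 5) satisfies every constraint, so the LP is feasible; the constraints give a ≤ 5 and b ≤ 10, which with a, b ≥ 0 keep the feasible region inside a bounded box. A feasible, bounded LP attains a finite optimum at a vertex.

Bounded optimum: z* = 45 at (0, 5).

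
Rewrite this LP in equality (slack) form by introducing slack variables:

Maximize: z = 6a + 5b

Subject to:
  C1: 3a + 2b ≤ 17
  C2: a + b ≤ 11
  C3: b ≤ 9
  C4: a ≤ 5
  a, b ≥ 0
max z = 6a + 5b

s.t.
  3a + 2b + s1 = 17
  a + b + s2 = 11
  b + s3 = 9
  a + s4 = 5
  a, b, s1, s2, s3, s4 ≥ 0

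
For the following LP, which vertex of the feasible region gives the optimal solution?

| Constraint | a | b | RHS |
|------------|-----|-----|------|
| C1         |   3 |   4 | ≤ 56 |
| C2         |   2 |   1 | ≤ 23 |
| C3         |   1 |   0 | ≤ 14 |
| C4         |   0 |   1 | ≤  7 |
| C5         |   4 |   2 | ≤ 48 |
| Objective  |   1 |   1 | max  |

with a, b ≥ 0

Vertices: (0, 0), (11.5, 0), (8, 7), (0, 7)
Evaluating z = a + b at each vertex:
  (0, 0): z = 0
  (11.5, 0): z = 11.5
  (8, 7): z = 15
  (0, 7): z = 7

The largest value is z = 15, attained at (8, 7).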